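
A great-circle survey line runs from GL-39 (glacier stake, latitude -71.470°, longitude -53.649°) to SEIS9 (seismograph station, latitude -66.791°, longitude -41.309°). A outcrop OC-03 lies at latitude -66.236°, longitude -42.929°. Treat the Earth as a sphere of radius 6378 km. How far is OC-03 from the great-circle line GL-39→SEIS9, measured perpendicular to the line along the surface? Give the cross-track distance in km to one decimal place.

δ₁₃ = central angle GL-39→OC-03 = 0.113238 rad  (haversine)
θ₁₃ = bearing GL-39→OC-03 = 41.556°,  θ₁₂ = bearing GL-39→SEIS9 = 49.105°
dₓₜ = R·arcsin(sin δ₁₃ · sin(θ₁₃ − θ₁₂)) = 6378·arcsin(0.11300·sin(-7.549°)) = -94.687 km
|dₓₜ| = 94.687 km

94.7 km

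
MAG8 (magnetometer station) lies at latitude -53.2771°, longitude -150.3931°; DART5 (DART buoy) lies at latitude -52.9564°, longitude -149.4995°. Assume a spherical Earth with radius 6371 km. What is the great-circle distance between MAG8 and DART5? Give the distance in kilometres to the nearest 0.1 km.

Δφ = 0.3207°,  Δλ = 0.8936°
a = sin²(Δφ/2) + cos φ₁ cos φ₂ sin²(Δλ/2) = 0.000030
c = 2·arcsin(√a) = 0.010906 rad = 0.6249°
d = R·c = 6371 × 0.010906 = 69.5 km

69.5 km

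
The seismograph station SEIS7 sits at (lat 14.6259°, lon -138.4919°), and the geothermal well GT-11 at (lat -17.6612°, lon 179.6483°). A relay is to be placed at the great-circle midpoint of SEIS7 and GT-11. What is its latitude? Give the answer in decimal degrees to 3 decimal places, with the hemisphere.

1.625°S

Bx = cos φ₂ cos Δλ = 0.709676,  By = cos φ₂ sin Δλ = -0.635858
φₘ = atan2(sin φ₁ + sin φ₂, √((cos φ₁ + Bx)² + By²)) = -1.62480°
λₘ = λ₁ + atan2(By, cos φ₁ + Bx) = -159.25375°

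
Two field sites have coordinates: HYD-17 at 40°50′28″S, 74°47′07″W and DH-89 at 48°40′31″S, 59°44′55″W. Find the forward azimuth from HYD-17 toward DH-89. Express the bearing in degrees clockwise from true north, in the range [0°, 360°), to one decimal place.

131.4°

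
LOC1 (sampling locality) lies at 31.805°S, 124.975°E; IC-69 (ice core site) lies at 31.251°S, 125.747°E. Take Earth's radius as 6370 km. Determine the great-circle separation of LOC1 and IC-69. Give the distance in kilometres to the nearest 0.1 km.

Δφ = 0.5540°,  Δλ = 0.7720°
a = sin²(Δφ/2) + cos φ₁ cos φ₂ sin²(Δλ/2) = 0.000056
c = 2·arcsin(√a) = 0.015013 rad = 0.8602°
d = R·c = 6370 × 0.015013 = 95.6 km

95.6 km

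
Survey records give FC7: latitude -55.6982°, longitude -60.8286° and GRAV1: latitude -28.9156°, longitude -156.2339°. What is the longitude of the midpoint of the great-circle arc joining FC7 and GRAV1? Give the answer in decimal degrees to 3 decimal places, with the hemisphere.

Bx = cos φ₂ cos Δλ = -0.082457,  By = cos φ₂ sin Δλ = -0.871441
φₘ = atan2(sin φ₁ + sin φ₂, √((cos φ₁ + Bx)² + By²)) = -52.76175°
λₘ = λ₁ + atan2(By, cos φ₁ + Bx) = -121.92687°

121.927°W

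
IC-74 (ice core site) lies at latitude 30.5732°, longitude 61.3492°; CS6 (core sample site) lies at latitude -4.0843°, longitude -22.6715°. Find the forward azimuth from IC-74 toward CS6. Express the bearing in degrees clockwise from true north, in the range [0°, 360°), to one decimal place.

263.4°

Δλ = -84.0207°
y = sin Δλ · cos φ₂ = -0.992034
x = cos φ₁ sin φ₂ − sin φ₁ cos φ₂ cos Δλ = -0.114172
θ = atan2(y, x) = -96.5652° → 263.4348° (mod 360°)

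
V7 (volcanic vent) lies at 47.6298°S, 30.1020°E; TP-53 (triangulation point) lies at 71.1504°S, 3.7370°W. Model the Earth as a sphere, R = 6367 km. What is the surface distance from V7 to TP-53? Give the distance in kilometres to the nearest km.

Δφ = -23.5206°,  Δλ = -33.8390°
a = sin²(Δφ/2) + cos φ₁ cos φ₂ sin²(Δλ/2) = 0.059983
c = 2·arcsin(√a) = 0.494863 rad = 28.3535°
d = R·c = 6367 × 0.494863 = 3150.8 km

3151 km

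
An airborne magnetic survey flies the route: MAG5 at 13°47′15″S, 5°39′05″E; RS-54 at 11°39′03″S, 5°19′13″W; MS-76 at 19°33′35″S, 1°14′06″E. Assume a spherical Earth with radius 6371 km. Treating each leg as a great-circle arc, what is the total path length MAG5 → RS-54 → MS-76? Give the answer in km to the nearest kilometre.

2338 km

MAG5: φ = -13.78750°, λ = +5.65139°
RS-54: φ = -11.65083°, λ = -5.32028°
MS-76: φ = -19.55972°, λ = +1.23500°
MAG5→RS-54: c = 0.190453 rad, d = 1213.38 km
RS-54→MS-76: c = 0.176556 rad, d = 1124.84 km
Total = 1213.38 + 1124.84 = 2338.21 km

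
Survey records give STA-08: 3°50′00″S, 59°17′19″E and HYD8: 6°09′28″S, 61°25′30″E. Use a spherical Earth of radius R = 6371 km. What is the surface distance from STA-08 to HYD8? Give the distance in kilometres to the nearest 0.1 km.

350.4 km

STA-08: φ = -3.83333°, λ = +59.28861°
HYD8: φ = -6.15778°, λ = +61.42500°
Δφ = -2.3244°,  Δλ = 2.1364°
a = sin²(Δφ/2) + cos φ₁ cos φ₂ sin²(Δλ/2) = 0.000756
c = 2·arcsin(√a) = 0.055004 rad = 3.1515°
d = R·c = 6371 × 0.055004 = 350.4 km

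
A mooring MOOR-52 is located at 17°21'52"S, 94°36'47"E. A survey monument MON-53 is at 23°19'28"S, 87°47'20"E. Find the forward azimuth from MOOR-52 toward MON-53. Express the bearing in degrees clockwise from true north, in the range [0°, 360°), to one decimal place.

225.9°

MOOR-52: φ = -17.36444°, λ = +94.61306°
MON-53: φ = -23.32444°, λ = +87.78889°
Δλ = -6.8242°
y = sin Δλ · cos φ₂ = -0.109112
x = cos φ₁ sin φ₂ − sin φ₁ cos φ₂ cos Δλ = -0.105776
θ = atan2(y, x) = -134.1104° → 225.8896° (mod 360°)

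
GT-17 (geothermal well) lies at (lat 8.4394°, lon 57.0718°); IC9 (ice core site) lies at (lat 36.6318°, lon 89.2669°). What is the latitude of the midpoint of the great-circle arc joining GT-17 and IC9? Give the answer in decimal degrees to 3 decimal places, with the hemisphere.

23.349°N

Bx = cos φ₂ cos Δλ = 0.679095,  By = cos φ₂ sin Δλ = 0.427568
φₘ = atan2(sin φ₁ + sin φ₂, √((cos φ₁ + Bx)² + By²)) = 23.34889°
λₘ = λ₁ + atan2(By, cos φ₁ + Bx) = 71.44698°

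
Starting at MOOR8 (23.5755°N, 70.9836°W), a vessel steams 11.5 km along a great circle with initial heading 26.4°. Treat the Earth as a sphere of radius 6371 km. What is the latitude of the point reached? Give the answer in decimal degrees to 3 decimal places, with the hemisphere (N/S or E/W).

23.668°N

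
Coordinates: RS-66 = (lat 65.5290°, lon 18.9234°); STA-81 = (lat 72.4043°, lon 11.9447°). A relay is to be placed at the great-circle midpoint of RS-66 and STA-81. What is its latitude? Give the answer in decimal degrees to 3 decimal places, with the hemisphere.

Bx = cos φ₂ cos Δλ = 0.300059,  By = cos φ₂ sin Δλ = -0.036729
φₘ = atan2(sin φ₁ + sin φ₂, √((cos φ₁ + Bx)² + By²)) = 69.00137°
λₘ = λ₁ + atan2(By, cos φ₁ + Bx) = 15.97980°

69.001°N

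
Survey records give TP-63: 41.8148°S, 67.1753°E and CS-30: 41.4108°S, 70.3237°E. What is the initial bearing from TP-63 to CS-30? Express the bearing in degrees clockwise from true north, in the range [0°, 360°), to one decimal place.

81.3°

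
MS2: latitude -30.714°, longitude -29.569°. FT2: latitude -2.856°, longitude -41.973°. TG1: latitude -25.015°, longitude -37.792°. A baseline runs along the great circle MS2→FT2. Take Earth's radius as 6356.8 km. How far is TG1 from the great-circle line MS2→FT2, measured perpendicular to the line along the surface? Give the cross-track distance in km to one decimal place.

489.7 km

δ₁₃ = central angle MS2→TG1 = 0.161125 rad  (haversine)
θ₁₃ = bearing MS2→TG1 = 306.109°,  θ₁₂ = bearing MS2→FT2 = 334.774°
dₓₜ = R·arcsin(sin δ₁₃ · sin(θ₁₃ − θ₁₂)) = 6356.8·arcsin(0.16043·sin(-28.665°)) = -489.675 km
|dₓₜ| = 489.675 km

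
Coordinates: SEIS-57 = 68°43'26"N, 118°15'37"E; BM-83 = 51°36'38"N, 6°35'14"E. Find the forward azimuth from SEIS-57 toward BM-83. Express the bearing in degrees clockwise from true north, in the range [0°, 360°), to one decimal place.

310.8°

SEIS-57: φ = +68.72389°, λ = +118.26028°
BM-83: φ = +51.61056°, λ = +6.58722°
Δλ = -111.6731°
y = sin Δλ · cos φ₂ = -0.577102
x = cos φ₁ sin φ₂ − sin φ₁ cos φ₂ cos Δλ = 0.498126
θ = atan2(y, x) = -49.2009° → 310.7991° (mod 360°)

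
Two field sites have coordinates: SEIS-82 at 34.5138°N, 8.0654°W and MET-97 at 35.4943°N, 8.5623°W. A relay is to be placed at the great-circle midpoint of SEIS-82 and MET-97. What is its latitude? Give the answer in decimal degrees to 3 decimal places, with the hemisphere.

35.004°N

Bx = cos φ₂ cos Δλ = 0.814143,  By = cos φ₂ sin Δλ = -0.007061
φₘ = atan2(sin φ₁ + sin φ₂, √((cos φ₁ + Bx)² + By²)) = 35.00430°
λₘ = λ₁ + atan2(By, cos φ₁ + Bx) = -8.31236°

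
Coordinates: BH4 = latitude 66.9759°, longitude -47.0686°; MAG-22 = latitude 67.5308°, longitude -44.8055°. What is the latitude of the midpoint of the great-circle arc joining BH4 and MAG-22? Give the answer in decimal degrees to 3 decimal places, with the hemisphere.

Bx = cos φ₂ cos Δλ = 0.381889,  By = cos φ₂ sin Δλ = 0.015092
φₘ = atan2(sin φ₁ + sin φ₂, √((cos φ₁ + Bx)² + By²)) = 67.25733°
λₘ = λ₁ + atan2(By, cos φ₁ + Bx) = -45.95012°

67.257°N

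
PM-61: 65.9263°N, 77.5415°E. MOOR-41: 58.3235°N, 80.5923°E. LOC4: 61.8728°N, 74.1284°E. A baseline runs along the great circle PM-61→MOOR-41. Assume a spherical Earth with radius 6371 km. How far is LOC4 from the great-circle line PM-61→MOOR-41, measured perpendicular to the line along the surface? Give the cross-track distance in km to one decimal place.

267.5 km

δ₁₃ = central angle PM-61→LOC4 = 0.075418 rad  (haversine)
θ₁₃ = bearing PM-61→LOC4 = 201.870°,  θ₁₂ = bearing PM-61→MOOR-41 = 168.013°
dₓₜ = R·arcsin(sin δ₁₃ · sin(θ₁₃ − θ₁₂)) = 6371·arcsin(0.07535·sin(33.857°)) = 267.518 km
|dₓₜ| = 267.518 km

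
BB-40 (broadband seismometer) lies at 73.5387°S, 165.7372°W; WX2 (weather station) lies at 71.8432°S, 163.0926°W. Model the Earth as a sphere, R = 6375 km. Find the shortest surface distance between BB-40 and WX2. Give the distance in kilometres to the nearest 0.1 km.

Δφ = 1.6955°,  Δλ = 2.6446°
a = sin²(Δφ/2) + cos φ₁ cos φ₂ sin²(Δλ/2) = 0.000266
c = 2·arcsin(√a) = 0.032616 rad = 1.8688°
d = R·c = 6375 × 0.032616 = 207.9 km

207.9 km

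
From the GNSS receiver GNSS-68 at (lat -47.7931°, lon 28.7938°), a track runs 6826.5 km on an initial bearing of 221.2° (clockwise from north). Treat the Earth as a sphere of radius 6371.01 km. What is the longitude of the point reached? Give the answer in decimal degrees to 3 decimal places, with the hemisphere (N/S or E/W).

77.371°W

δ = d/R = 6826.5/6371.01 = 1.071494 rad
φ₂ = arcsin(sin φ₁ cos δ + cos φ₁ sin δ cos θ)
   = arcsin(-0.74072·0.47881 + 0.67181·0.87792·-0.75241) = -52.98114°
λ₂ = λ₁ + atan2(sin θ sin δ cos φ₁, cos δ − sin φ₁ sin φ₂) = -77.37104°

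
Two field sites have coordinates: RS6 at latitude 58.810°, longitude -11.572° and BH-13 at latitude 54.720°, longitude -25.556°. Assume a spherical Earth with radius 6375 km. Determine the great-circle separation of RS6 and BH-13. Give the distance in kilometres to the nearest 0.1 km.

Δφ = -4.0900°,  Δλ = -13.9840°
a = sin²(Δφ/2) + cos φ₁ cos φ₂ sin²(Δλ/2) = 0.005706
c = 2·arcsin(√a) = 0.151217 rad = 8.6641°
d = R·c = 6375 × 0.151217 = 964.0 km

964.0 km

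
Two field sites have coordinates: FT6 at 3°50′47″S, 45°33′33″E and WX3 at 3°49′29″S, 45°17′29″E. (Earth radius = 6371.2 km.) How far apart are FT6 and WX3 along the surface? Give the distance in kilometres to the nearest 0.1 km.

29.8 km

FT6: φ = -3.84639°, λ = +45.55917°
WX3: φ = -3.82472°, λ = +45.29139°
Δφ = 0.0217°,  Δλ = -0.2678°
a = sin²(Δφ/2) + cos φ₁ cos φ₂ sin²(Δλ/2) = 0.000005
c = 2·arcsin(√a) = 0.004678 rad = 0.2681°
d = R·c = 6371.2 × 0.004678 = 29.8 km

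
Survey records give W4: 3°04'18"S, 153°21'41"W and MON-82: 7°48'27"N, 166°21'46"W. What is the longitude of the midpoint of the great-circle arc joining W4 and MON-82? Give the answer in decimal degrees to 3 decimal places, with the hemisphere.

W4: φ = -3.07167°, λ = -153.36139°
MON-82: φ = +7.80750°, λ = -166.36278°
Bx = cos φ₂ cos Δλ = 0.965332,  By = cos φ₂ sin Δλ = -0.222889
φₘ = atan2(sin φ₁ + sin φ₂, √((cos φ₁ + Bx)² + By²)) = 2.38322°
λₘ = λ₁ + atan2(By, cos φ₁ + Bx) = -159.83638°

159.836°W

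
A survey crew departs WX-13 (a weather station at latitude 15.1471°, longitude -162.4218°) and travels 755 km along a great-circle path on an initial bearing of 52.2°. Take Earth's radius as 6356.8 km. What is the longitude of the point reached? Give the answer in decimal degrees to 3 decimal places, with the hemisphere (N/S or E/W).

δ = d/R = 755/6356.8 = 0.118770 rad
φ₂ = arcsin(sin φ₁ cos δ + cos φ₁ sin δ cos θ)
   = arcsin(0.26130·0.99296 + 0.96526·0.11849·0.61291) = 19.24197°
λ₂ = λ₁ + atan2(sin θ sin δ cos φ₁, cos δ − sin φ₁ sin φ₂) = -156.73062°

156.731°W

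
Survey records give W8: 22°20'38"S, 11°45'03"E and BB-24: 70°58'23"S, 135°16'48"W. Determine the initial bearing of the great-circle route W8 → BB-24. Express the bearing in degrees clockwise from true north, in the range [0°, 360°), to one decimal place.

W8: φ = -22.34389°, λ = +11.75083°
BB-24: φ = -70.97306°, λ = -135.28000°
Δλ = -147.0308°
y = sin Δλ · cos φ₂ = -0.177412
x = cos φ₁ sin φ₂ − sin φ₁ cos φ₂ cos Δλ = -0.978366
θ = atan2(y, x) = -169.7219° → 190.2781° (mod 360°)

190.3°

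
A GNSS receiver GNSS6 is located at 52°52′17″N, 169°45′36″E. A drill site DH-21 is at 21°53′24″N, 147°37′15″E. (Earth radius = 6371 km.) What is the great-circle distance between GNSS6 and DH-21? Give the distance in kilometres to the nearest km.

GNSS6: φ = +52.87139°, λ = +169.76000°
DH-21: φ = +21.89000°, λ = +147.62083°
Δφ = -30.9814°,  Δλ = -22.1392°
a = sin²(Δφ/2) + cos φ₁ cos φ₂ sin²(Δλ/2) = 0.091980
c = 2·arcsin(√a) = 0.616270 rad = 35.3097°
d = R·c = 6371 × 0.616270 = 3926.3 km

3926 km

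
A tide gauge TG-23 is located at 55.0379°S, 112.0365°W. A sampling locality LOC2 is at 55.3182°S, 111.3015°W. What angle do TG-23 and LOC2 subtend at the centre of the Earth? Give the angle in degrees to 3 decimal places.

Δφ = -0.2803°,  Δλ = 0.7350°
a = sin²(Δφ/2) + cos φ₁ cos φ₂ sin²(Δλ/2) = 0.000019
c = 2·arcsin(√a) = 0.008809 rad = 0.5047°

0.505°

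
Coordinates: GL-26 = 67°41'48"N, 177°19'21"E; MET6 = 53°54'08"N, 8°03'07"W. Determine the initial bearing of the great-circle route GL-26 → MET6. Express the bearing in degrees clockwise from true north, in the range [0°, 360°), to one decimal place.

3.7°

GL-26: φ = +67.69667°, λ = +177.32250°
MET6: φ = +53.90222°, λ = -8.05194°
Δλ = 174.6256°
y = sin Δλ · cos φ₂ = 0.055184
x = cos φ₁ sin φ₂ − sin φ₁ cos φ₂ cos Δλ = 0.849341
θ = atan2(y, x) = 3.7174° → 3.7174° (mod 360°)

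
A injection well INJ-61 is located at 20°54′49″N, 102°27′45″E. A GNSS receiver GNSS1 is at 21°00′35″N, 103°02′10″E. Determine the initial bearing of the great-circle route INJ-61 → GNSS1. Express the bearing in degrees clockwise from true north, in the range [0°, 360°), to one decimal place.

79.7°

INJ-61: φ = +20.91361°, λ = +102.46250°
GNSS1: φ = +21.00972°, λ = +103.03611°
Δλ = 0.5736°
y = sin Δλ · cos φ₂ = 0.009346
x = cos φ₁ sin φ₂ − sin φ₁ cos φ₂ cos Δλ = 0.001694
θ = atan2(y, x) = 79.7252° → 79.7252° (mod 360°)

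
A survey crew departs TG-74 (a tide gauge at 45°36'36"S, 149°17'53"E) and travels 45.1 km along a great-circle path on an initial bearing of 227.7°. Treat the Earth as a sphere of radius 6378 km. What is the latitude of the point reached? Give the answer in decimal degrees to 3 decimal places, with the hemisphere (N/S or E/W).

TG-74: φ = -45.61000°, λ = +149.29806°
δ = d/R = 45.1/6378 = 0.007071 rad
φ₂ = arcsin(sin φ₁ cos δ + cos φ₁ sin δ cos θ)
   = arcsin(-0.71459·0.99997 + 0.69954·0.00707·-0.67301) = -45.88186°
λ₂ = λ₁ + atan2(sin θ sin δ cos φ₁, cos δ − sin φ₁ sin φ₂) = 148.86759°

45.882°S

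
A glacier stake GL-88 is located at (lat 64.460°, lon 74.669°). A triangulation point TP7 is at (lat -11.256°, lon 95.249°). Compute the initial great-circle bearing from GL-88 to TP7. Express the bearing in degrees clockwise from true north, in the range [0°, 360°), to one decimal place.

Δλ = 20.5800°
y = sin Δλ · cos φ₂ = 0.344753
x = cos φ₁ sin φ₂ − sin φ₁ cos φ₂ cos Δλ = -0.912611
θ = atan2(y, x) = 159.3051° → 159.3051° (mod 360°)

159.3°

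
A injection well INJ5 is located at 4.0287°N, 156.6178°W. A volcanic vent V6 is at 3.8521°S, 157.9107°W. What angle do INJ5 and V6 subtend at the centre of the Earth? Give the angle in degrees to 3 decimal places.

7.986°

Δφ = -7.8808°,  Δλ = -1.2929°
a = sin²(Δφ/2) + cos φ₁ cos φ₂ sin²(Δλ/2) = 0.004849
c = 2·arcsin(√a) = 0.139382 rad = 7.9860°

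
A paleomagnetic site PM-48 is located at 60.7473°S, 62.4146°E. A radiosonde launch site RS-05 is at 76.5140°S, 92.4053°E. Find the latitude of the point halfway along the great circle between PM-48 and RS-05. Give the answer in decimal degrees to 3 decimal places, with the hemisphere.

Bx = cos φ₂ cos Δλ = 0.201983,  By = cos φ₂ sin Δλ = 0.116571
φₘ = atan2(sin φ₁ + sin φ₂, √((cos φ₁ + Bx)² + By²)) = -69.21080°
λₘ = λ₁ + atan2(By, cos φ₁ + Bx) = 71.99502°

69.211°S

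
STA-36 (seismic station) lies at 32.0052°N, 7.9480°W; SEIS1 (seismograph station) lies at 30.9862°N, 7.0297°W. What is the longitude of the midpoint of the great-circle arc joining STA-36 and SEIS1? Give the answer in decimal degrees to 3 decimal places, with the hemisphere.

Bx = cos φ₂ cos Δλ = 0.857181,  By = cos φ₂ sin Δλ = 0.013740
φₘ = atan2(sin φ₁ + sin φ₂, √((cos φ₁ + Bx)² + By²)) = 31.49652°
λₘ = λ₁ + atan2(By, cos φ₁ + Bx) = -7.48635°

7.486°W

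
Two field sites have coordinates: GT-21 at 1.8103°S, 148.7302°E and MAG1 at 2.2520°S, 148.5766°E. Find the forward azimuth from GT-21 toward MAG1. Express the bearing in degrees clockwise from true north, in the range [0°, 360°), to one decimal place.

Δλ = -0.1536°
y = sin Δλ · cos φ₂ = -0.002679
x = cos φ₁ sin φ₂ − sin φ₁ cos φ₂ cos Δλ = -0.007709
θ = atan2(y, x) = -160.8389° → 199.1611° (mod 360°)

199.2°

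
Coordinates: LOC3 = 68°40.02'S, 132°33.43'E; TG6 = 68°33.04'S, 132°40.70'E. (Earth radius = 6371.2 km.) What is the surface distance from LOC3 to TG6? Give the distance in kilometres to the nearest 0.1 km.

LOC3: φ = -68.66700°, λ = +132.55717°
TG6: φ = -68.55067°, λ = +132.67833°
Δφ = 0.1163°,  Δλ = 0.1212°
a = sin²(Δφ/2) + cos φ₁ cos φ₂ sin²(Δλ/2) = 0.000001
c = 2·arcsin(√a) = 0.002172 rad = 0.1244°
d = R·c = 6371.2 × 0.002172 = 13.8 km

13.8 km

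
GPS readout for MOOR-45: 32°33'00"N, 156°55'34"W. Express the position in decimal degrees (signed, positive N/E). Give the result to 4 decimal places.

+32.5500°, -156.9261°

lat: 32.5500° N → +32.5500°
lon: 156.9261° W → -156.9261°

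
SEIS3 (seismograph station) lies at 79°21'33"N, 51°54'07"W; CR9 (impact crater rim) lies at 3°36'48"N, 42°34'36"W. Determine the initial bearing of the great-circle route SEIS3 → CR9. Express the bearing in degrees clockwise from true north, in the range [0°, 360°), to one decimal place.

170.4°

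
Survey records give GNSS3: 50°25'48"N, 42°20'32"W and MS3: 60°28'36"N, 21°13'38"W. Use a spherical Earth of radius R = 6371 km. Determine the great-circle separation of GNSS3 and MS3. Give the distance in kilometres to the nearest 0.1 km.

GNSS3: φ = +50.43000°, λ = -42.34222°
MS3: φ = +60.47667°, λ = -21.22722°
Δφ = 10.0467°,  Δλ = 21.1150°
a = sin²(Δφ/2) + cos φ₁ cos φ₂ sin²(Δλ/2) = 0.018205
c = 2·arcsin(√a) = 0.270678 rad = 15.5087°
d = R·c = 6371 × 0.270678 = 1724.5 km

1724.5 km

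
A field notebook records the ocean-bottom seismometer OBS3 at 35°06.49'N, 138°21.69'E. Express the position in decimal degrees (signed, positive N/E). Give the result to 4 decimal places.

+35.1082°, +138.3615°

lat: 35.1082° N → +35.1082°
lon: 138.3615° E → +138.3615°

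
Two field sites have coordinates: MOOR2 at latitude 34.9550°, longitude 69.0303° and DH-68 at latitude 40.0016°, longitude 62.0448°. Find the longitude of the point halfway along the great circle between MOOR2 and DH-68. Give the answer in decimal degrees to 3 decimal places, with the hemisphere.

65.656°E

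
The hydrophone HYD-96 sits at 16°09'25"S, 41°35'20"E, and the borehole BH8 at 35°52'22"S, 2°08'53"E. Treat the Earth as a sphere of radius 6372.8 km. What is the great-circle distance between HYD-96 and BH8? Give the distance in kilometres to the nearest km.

4468 km

HYD-96: φ = -16.15694°, λ = +41.58889°
BH8: φ = -35.87278°, λ = +2.14806°
Δφ = -19.7158°,  Δλ = -39.4408°
a = sin²(Δφ/2) + cos φ₁ cos φ₂ sin²(Δλ/2) = 0.117930
c = 2·arcsin(√a) = 0.701089 rad = 40.1694°
d = R·c = 6372.8 × 0.701089 = 4467.9 km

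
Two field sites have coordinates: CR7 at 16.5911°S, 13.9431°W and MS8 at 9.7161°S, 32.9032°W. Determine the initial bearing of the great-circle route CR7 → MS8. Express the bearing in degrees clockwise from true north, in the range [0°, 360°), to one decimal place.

Δλ = -18.9601°
y = sin Δλ · cos φ₂ = -0.320249
x = cos φ₁ sin φ₂ − sin φ₁ cos φ₂ cos Δλ = 0.104434
θ = atan2(y, x) = -71.9387° → 288.0613° (mod 360°)

288.1°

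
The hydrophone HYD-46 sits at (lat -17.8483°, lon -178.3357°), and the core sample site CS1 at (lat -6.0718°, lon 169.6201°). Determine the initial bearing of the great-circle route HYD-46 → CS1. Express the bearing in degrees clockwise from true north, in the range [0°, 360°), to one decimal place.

Δλ = -12.0442°
y = sin Δλ · cos φ₂ = -0.207496
x = cos φ₁ sin φ₂ − sin φ₁ cos φ₂ cos Δλ = 0.197385
θ = atan2(y, x) = -46.4304° → 313.5696° (mod 360°)

313.6°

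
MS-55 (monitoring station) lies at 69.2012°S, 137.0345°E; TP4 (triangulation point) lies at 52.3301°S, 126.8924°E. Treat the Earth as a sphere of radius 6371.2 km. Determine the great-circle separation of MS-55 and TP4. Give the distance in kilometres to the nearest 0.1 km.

1949.1 km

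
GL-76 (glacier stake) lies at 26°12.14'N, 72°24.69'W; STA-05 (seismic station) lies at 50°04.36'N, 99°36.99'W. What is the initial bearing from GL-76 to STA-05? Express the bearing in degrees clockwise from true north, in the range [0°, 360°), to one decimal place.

GL-76: φ = +26.20233°, λ = -72.41150°
STA-05: φ = +50.07267°, λ = -99.61650°
Δλ = -27.2050°
y = sin Δλ · cos φ₂ = -0.293422
x = cos φ₁ sin φ₂ − sin φ₁ cos φ₂ cos Δλ = 0.436018
θ = atan2(y, x) = -33.9390° → 326.0610° (mod 360°)

326.1°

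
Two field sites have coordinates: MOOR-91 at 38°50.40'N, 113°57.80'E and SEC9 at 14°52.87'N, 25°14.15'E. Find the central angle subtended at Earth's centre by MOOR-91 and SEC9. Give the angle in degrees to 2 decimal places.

79.76°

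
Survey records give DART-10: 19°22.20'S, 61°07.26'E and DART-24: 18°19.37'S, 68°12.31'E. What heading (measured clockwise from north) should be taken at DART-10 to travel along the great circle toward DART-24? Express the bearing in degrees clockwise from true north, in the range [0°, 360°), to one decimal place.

DART-10: φ = -19.37000°, λ = +61.12100°
DART-24: φ = -18.32283°, λ = +68.20517°
Δλ = 7.0842°
y = sin Δλ · cos φ₂ = 0.117075
x = cos φ₁ sin φ₂ − sin φ₁ cos φ₂ cos Δλ = 0.015872
θ = atan2(y, x) = 82.2794° → 82.2794° (mod 360°)

82.3°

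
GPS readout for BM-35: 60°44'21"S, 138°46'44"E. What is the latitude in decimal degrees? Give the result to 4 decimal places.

60° + 44′/60 + 21″/3600 = 60 + 0.73333 + 0.00583 = 60.7392°

60.7392°S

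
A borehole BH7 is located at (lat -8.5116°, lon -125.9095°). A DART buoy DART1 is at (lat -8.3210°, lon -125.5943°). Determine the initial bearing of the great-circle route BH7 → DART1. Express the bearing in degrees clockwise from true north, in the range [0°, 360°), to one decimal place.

Δλ = 0.3152°
y = sin Δλ · cos φ₂ = 0.005443
x = cos φ₁ sin φ₂ − sin φ₁ cos φ₂ cos Δλ = 0.003324
θ = atan2(y, x) = 58.5866° → 58.5866° (mod 360°)

58.6°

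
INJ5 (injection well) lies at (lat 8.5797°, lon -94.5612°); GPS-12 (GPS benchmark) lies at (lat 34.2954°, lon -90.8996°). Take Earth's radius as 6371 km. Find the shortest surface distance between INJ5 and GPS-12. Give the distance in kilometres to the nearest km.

2884 km

Δφ = 25.7157°,  Δλ = 3.6616°
a = sin²(Δφ/2) + cos φ₁ cos φ₂ sin²(Δλ/2) = 0.050355
c = 2·arcsin(√a) = 0.452652 rad = 25.9350°
d = R·c = 6371 × 0.452652 = 2883.8 km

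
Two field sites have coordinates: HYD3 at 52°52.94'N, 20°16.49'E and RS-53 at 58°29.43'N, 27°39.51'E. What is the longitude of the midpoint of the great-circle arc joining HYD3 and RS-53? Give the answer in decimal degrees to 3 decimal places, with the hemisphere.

HYD3: φ = +52.88233°, λ = +20.27483°
RS-53: φ = +58.49050°, λ = +27.65850°
Bx = cos φ₂ cos Δλ = 0.518306,  By = cos φ₂ sin Δλ = 0.067166
φₘ = atan2(sin φ₁ + sin φ₂, √((cos φ₁ + Bx)² + By²)) = 55.74153°
λₘ = λ₁ + atan2(By, cos φ₁ + Bx) = 23.70136°

23.701°E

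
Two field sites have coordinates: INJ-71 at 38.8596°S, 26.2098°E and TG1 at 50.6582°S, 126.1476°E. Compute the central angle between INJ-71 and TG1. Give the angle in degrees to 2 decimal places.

66.42°

Δφ = -11.7986°,  Δλ = 99.9378°
a = sin²(Δφ/2) + cos φ₁ cos φ₂ sin²(Δλ/2) = 0.299982
c = 2·arcsin(√a) = 1.159241 rad = 66.4196°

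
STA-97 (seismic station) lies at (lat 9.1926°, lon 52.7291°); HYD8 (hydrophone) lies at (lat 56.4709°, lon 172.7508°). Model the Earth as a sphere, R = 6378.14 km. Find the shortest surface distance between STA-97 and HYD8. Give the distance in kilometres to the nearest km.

10912 km

Δφ = 47.2783°,  Δλ = 120.0217°
a = sin²(Δφ/2) + cos φ₁ cos φ₂ sin²(Δλ/2) = 0.569820
c = 2·arcsin(√a) = 1.710895 rad = 98.0270°
d = R·c = 6378.14 × 1.710895 = 10912.3 km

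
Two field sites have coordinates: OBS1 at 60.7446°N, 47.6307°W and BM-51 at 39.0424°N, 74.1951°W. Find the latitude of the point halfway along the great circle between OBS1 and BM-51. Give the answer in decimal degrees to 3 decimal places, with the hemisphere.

Bx = cos φ₂ cos Δλ = 0.694688,  By = cos φ₂ sin Δλ = -0.347334
φₘ = atan2(sin φ₁ + sin φ₂, √((cos φ₁ + Bx)² + By²)) = 50.61662°
λₘ = λ₁ + atan2(By, cos φ₁ + Bx) = -63.98805°

50.617°N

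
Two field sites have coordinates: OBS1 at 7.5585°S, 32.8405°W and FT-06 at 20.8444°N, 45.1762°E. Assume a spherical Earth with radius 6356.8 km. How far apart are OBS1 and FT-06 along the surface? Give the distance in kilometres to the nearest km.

Δφ = 28.4029°,  Δλ = 78.0167°
a = sin²(Δφ/2) + cos φ₁ cos φ₂ sin²(Δλ/2) = 0.427227
c = 2·arcsin(√a) = 1.424731 rad = 81.6311°
d = R·c = 6356.8 × 1.424731 = 9056.7 km

9057 km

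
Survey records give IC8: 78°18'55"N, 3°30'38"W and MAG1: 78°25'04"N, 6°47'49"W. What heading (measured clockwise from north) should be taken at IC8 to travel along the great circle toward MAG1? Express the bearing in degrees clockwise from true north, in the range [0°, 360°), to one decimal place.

IC8: φ = +78.31528°, λ = -3.51056°
MAG1: φ = +78.41778°, λ = -6.79694°
Δλ = -3.2864°
y = sin Δλ · cos φ₂ = -0.011510
x = cos φ₁ sin φ₂ − sin φ₁ cos φ₂ cos Δλ = 0.002112
θ = atan2(y, x) = -79.6006° → 280.3994° (mod 360°)

280.4°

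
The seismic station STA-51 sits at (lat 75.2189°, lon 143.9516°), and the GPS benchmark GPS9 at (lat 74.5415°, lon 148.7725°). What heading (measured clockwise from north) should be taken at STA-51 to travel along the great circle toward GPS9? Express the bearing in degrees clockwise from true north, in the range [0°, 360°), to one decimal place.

116.0°

Δλ = 4.8209°
y = sin Δλ · cos φ₂ = 0.022400
x = cos φ₁ sin φ₂ − sin φ₁ cos φ₂ cos Δλ = -0.010911
θ = atan2(y, x) = 115.9699° → 115.9699° (mod 360°)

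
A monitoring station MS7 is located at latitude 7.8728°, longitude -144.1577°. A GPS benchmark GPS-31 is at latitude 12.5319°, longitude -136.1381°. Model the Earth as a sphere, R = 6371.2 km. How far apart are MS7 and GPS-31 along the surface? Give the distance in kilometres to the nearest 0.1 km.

Δφ = 4.6591°,  Δλ = 8.0196°
a = sin²(Δφ/2) + cos φ₁ cos φ₂ sin²(Δλ/2) = 0.006380
c = 2·arcsin(√a) = 0.159926 rad = 9.1631°
d = R·c = 6371.2 × 0.159926 = 1018.9 km

1018.9 km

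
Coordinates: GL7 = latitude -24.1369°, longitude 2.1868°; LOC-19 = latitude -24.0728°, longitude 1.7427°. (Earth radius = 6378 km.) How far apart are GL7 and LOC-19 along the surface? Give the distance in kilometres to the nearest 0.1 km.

Δφ = 0.0641°,  Δλ = -0.4441°
a = sin²(Δφ/2) + cos φ₁ cos φ₂ sin²(Δλ/2) = 0.000013
c = 2·arcsin(√a) = 0.007163 rad = 0.4104°
d = R·c = 6378 × 0.007163 = 45.7 km

45.7 km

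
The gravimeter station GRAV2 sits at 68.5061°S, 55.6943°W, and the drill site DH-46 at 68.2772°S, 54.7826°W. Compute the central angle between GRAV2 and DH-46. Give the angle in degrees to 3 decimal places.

0.406°

Δφ = 0.2289°,  Δλ = 0.9117°
a = sin²(Δφ/2) + cos φ₁ cos φ₂ sin²(Δλ/2) = 0.000013
c = 2·arcsin(√a) = 0.007092 rad = 0.4063°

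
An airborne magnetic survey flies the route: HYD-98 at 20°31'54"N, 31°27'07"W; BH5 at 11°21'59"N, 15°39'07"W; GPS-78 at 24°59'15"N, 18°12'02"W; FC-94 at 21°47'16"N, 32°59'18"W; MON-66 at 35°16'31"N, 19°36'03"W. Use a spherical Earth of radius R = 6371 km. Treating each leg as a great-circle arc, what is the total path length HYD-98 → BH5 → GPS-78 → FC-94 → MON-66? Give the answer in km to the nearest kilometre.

7044 km

HYD-98: φ = +20.53167°, λ = -31.45194°
BH5: φ = +11.36639°, λ = -15.65194°
GPS-78: φ = +24.98750°, λ = -18.20056°
FC-94: φ = +21.78778°, λ = -32.98833°
MON-66: φ = +35.27528°, λ = -19.60083°
HYD-98→BH5: c = 0.309307 rad, d = 1970.59 km
BH5→GPS-78: c = 0.241437 rad, d = 1538.20 km
GPS-78→FC-94: c = 0.243236 rad, d = 1549.66 km
FC-94→MON-66: c = 0.311675 rad, d = 1985.68 km
Total = 1970.59 + 1538.20 + 1549.66 + 1985.68 = 7044.12 km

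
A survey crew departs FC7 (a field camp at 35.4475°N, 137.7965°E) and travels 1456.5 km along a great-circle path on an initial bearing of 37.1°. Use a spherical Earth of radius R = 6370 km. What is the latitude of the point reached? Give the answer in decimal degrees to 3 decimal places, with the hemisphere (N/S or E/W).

δ = d/R = 1456.5/6370 = 0.228650 rad
φ₂ = arcsin(sin φ₁ cos δ + cos φ₁ sin δ cos θ)
   = arcsin(0.57996·0.97397 + 0.81465·0.22666·0.79758) = 45.40901°
λ₂ = λ₁ + atan2(sin θ sin δ cos φ₁, cos δ − sin φ₁ sin φ₂) = 149.02681°

45.409°N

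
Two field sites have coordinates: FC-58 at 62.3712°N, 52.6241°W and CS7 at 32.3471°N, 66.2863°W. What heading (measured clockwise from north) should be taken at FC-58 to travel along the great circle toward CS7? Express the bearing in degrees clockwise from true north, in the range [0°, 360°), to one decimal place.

202.6°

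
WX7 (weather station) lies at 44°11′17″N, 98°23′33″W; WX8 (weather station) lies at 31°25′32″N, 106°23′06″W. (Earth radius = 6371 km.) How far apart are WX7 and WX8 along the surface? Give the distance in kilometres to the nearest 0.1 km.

WX7: φ = +44.18806°, λ = -98.39250°
WX8: φ = +31.42556°, λ = -106.38500°
Δφ = -12.7625°,  Δλ = -7.9925°
a = sin²(Δφ/2) + cos φ₁ cos φ₂ sin²(Δλ/2) = 0.015325
c = 2·arcsin(√a) = 0.248223 rad = 14.2221°
d = R·c = 6371 × 0.248223 = 1581.4 km

1581.4 km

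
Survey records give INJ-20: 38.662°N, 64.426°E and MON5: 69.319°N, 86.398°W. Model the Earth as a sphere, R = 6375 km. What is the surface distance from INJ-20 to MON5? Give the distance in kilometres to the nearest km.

7777 km

Δφ = 30.6570°,  Δλ = -150.8240°
a = sin²(Δφ/2) + cos φ₁ cos φ₂ sin²(Δλ/2) = 0.328155
c = 2·arcsin(√a) = 1.219954 rad = 69.8982°
d = R·c = 6375 × 1.219954 = 7777.2 km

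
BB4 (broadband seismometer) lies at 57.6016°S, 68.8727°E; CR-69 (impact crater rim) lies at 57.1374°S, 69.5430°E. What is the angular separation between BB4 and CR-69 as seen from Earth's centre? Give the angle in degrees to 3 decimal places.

0.588°

Δφ = 0.4642°,  Δλ = 0.6703°
a = sin²(Δφ/2) + cos φ₁ cos φ₂ sin²(Δλ/2) = 0.000026
c = 2·arcsin(√a) = 0.010268 rad = 0.5883°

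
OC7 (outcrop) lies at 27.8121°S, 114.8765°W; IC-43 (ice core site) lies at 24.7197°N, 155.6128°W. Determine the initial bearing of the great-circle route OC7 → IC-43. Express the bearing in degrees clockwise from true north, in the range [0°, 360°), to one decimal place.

Δλ = -40.7363°
y = sin Δλ · cos φ₂ = -0.592779
x = cos φ₁ sin φ₂ − sin φ₁ cos φ₂ cos Δλ = 0.691009
θ = atan2(y, x) = -40.6245° → 319.3755° (mod 360°)

319.4°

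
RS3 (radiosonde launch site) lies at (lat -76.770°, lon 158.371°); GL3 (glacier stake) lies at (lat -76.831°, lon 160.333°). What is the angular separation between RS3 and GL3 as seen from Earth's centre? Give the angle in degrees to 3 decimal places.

Δφ = -0.0610°,  Δλ = 1.9620°
a = sin²(Δφ/2) + cos φ₁ cos φ₂ sin²(Δλ/2) = 0.000016
c = 2·arcsin(√a) = 0.007891 rad = 0.4521°

0.452°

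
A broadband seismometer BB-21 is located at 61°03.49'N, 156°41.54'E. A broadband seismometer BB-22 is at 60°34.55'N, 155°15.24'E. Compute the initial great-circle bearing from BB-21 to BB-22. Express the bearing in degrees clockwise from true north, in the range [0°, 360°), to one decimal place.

236.1°

BB-21: φ = +61.05817°, λ = +156.69233°
BB-22: φ = +60.57583°, λ = +155.25400°
Δλ = -1.4383°
y = sin Δλ · cos φ₂ = -0.012331
x = cos φ₁ sin φ₂ − sin φ₁ cos φ₂ cos Δλ = -0.008283
θ = atan2(y, x) = -123.8884° → 236.1116° (mod 360°)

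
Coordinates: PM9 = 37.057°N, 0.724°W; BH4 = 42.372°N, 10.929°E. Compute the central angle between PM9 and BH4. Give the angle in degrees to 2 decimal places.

10.41°

Δφ = 5.3150°,  Δλ = 11.6530°
a = sin²(Δφ/2) + cos φ₁ cos φ₂ sin²(Δλ/2) = 0.008226
c = 2·arcsin(√a) = 0.181641 rad = 10.4073°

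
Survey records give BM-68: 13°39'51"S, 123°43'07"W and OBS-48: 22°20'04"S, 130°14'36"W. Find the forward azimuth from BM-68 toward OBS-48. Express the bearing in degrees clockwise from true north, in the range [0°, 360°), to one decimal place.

214.6°

BM-68: φ = -13.66417°, λ = -123.71861°
OBS-48: φ = -22.33444°, λ = -130.24333°
Δλ = -6.5247°
y = sin Δλ · cos φ₂ = -0.105107
x = cos φ₁ sin φ₂ − sin φ₁ cos φ₂ cos Δλ = -0.152163
θ = atan2(y, x) = -145.3651° → 214.6349° (mod 360°)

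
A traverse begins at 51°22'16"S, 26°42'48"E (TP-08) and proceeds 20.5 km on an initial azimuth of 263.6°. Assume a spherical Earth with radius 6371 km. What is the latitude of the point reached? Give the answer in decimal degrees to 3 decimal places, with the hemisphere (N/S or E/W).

TP-08: φ = -51.37111°, λ = +26.71333°
δ = d/R = 20.5/6371 = 0.003218 rad
φ₂ = arcsin(sin φ₁ cos δ + cos φ₁ sin δ cos θ)
   = arcsin(-0.78121·0.99999 + 0.62427·0.00322·-0.11147) = -51.39129°
λ₂ = λ₁ + atan2(sin θ sin δ cos φ₁, cos δ − sin φ₁ sin φ₂) = 26.41972°

51.391°S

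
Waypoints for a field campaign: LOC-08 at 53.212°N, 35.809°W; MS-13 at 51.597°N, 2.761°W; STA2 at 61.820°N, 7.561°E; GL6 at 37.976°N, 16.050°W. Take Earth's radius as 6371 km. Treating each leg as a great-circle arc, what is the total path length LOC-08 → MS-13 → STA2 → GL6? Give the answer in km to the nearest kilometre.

6631 km

LOC-08→MS-13: c = 0.349868 rad, d = 2229.01 km
MS-13→STA2: c = 0.203442 rad, d = 1296.13 km
STA2→GL6: c = 0.487543 rad, d = 3106.14 km
Total = 2229.01 + 1296.13 + 3106.14 = 6631.28 km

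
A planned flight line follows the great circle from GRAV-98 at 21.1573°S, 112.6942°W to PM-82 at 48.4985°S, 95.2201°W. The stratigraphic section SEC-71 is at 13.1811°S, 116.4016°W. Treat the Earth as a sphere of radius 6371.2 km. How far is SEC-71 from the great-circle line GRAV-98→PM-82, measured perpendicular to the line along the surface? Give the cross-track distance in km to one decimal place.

δ₁₃ = central angle GRAV-98→SEC-71 = 0.152295 rad  (haversine)
θ₁₃ = bearing GRAV-98→SEC-71 = 335.481°,  θ₁₂ = bearing GRAV-98→PM-82 = 157.069°
dₓₜ = R·arcsin(sin δ₁₃ · sin(θ₁₃ − θ₁₂)) = 6371.2·arcsin(0.15171·sin(178.412°)) = 26.785 km
|dₓₜ| = 26.785 km

26.8 km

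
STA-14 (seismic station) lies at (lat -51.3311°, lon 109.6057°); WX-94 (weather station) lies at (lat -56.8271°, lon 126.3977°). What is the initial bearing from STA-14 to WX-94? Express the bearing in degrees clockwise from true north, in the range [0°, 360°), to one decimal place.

125.8°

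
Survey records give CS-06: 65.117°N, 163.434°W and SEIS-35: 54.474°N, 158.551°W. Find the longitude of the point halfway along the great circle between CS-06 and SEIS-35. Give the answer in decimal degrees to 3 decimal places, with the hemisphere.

160.602°W

Bx = cos φ₂ cos Δλ = 0.578963,  By = cos φ₂ sin Δλ = 0.049462
φₘ = atan2(sin φ₁ + sin φ₂, √((cos φ₁ + Bx)² + By²)) = 59.81754°
λₘ = λ₁ + atan2(By, cos φ₁ + Bx) = -160.60160°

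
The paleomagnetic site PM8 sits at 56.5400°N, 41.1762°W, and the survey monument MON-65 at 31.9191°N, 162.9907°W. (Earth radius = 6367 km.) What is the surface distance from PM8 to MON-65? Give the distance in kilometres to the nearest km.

8756 km

Δφ = -24.6209°,  Δλ = -121.8145°
a = sin²(Δφ/2) + cos φ₁ cos φ₂ sin²(Δλ/2) = 0.402806
c = 2·arcsin(√a) = 1.375163 rad = 78.7911°
d = R·c = 6367 × 1.375163 = 8755.7 km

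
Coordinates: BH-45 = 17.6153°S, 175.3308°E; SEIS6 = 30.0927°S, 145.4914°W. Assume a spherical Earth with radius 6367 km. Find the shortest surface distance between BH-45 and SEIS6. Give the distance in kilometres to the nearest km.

Δφ = -12.4774°,  Δλ = 39.1778°
a = sin²(Δφ/2) + cos φ₁ cos φ₂ sin²(Δλ/2) = 0.104504
c = 2·arcsin(√a) = 0.658367 rad = 37.7217°
d = R·c = 6367 × 0.658367 = 4191.8 km

4192 km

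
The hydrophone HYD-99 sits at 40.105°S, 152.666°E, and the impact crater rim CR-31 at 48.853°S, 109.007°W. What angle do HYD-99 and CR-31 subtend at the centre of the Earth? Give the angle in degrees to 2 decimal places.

65.66°

Δφ = -8.7480°,  Δλ = 98.3270°
a = sin²(Δφ/2) + cos φ₁ cos φ₂ sin²(Δλ/2) = 0.293897
c = 2·arcsin(√a) = 1.145923 rad = 65.6566°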